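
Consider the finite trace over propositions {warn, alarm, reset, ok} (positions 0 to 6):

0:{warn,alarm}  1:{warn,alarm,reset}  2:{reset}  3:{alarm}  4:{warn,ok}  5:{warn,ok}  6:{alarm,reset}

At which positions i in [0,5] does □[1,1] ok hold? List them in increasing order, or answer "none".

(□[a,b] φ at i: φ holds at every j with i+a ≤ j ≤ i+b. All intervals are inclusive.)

Evaluate at each i in [0,5]:
  i=0: ✗ (fails at j=1)
  i=1: ✗ (fails at j=2)
  i=2: ✗ (fails at j=3)
  i=3: ✓ (all of [4,4])
  i=4: ✓ (all of [5,5])
  i=5: ✗ (fails at j=6)

3, 4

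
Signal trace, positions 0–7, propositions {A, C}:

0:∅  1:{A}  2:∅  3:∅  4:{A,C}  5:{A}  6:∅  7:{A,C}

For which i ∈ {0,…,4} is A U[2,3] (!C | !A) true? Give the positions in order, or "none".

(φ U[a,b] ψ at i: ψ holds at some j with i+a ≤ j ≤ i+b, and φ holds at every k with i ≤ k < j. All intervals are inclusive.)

Evaluate at each i in [0,4]:
  i=0: ✗ (lhs fails at k=0 before rhs at j=2)
  i=1: ✗ (lhs fails at k=2 before rhs at j=3)
  i=2: ✗ (lhs fails at k=2 before rhs at j=5)
  i=3: ✗ (lhs fails at k=3 before rhs at j=5)
  i=4: ✓ (rhs at j=6; lhs holds on [4,5])

4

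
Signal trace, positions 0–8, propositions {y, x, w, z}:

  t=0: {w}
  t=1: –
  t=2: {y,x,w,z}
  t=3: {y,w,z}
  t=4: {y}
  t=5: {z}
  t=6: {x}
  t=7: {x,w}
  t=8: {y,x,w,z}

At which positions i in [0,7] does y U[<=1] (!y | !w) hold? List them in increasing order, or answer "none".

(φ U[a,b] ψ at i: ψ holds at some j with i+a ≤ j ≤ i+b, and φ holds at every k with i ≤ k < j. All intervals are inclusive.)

0, 1, 3, 4, 5, 6, 7

Evaluate at each i in [0,7]:
  i=0: ✓ (rhs at j=0)
  i=1: ✓ (rhs at j=1)
  i=2: ✗ (no rhs in [2,3])
  i=3: ✓ (rhs at j=4; lhs holds on [3,3])
  i=4: ✓ (rhs at j=4)
  i=5: ✓ (rhs at j=5)
  i=6: ✓ (rhs at j=6)
  i=7: ✓ (rhs at j=7)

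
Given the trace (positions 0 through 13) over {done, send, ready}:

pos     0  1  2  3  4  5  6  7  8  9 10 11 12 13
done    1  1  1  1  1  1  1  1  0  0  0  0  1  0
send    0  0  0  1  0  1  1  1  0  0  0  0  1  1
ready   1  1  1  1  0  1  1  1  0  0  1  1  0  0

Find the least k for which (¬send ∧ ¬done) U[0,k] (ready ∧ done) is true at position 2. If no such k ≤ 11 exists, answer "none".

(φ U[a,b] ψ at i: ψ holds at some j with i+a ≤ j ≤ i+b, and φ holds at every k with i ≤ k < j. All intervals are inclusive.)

Need earliest j ≥ 2 with (ready ∧ done), and (¬send ∧ ¬done) at every k in [2,j-1].
  j=2: rhs holds (empty prefix). k = 0.

0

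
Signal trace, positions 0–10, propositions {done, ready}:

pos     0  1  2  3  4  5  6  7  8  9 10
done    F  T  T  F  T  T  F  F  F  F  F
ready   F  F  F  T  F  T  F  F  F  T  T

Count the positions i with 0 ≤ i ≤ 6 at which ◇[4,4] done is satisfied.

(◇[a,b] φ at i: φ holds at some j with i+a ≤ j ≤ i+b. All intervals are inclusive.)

Evaluate at each i in [0,6]:
  i=0: ✓ (witness j=4)
  i=1: ✓ (witness j=5)
  i=2: ✗ (none in [6,6])
  i=3: ✗ (none in [7,7])
  i=4: ✗ (none in [8,8])
  i=5: ✗ (none in [9,9])
  i=6: ✗ (none in [10,10])
Positions where it holds: {0, 1} → 2.

2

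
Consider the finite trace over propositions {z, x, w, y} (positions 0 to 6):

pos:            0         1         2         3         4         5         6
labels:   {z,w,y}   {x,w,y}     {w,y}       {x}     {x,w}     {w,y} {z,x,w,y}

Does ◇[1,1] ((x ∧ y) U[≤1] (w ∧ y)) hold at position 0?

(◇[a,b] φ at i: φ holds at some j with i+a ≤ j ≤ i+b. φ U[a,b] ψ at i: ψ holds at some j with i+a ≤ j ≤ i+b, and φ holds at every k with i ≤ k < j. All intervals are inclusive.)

Yes

Check ((x ∧ y) U[≤1] (w ∧ y)) at each j in [1,1]:
  j=1: holds
Found at j=1 → formula holds.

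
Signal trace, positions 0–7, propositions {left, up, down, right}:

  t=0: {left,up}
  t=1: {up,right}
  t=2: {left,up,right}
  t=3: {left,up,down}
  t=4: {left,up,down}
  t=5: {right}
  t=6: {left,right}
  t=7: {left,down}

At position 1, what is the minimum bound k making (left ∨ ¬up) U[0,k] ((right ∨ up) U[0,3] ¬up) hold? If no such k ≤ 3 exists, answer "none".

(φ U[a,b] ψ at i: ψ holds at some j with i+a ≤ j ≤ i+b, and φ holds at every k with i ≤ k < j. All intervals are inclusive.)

none

Need earliest j ≥ 1 with ((right ∨ up) U[0,3] ¬up), and (left ∨ ¬up) at every k in [1,j-1].
  j=1: rhs fails.
  j=2: rhs holds but lhs fails at k=1.
  j=3: rhs holds but lhs fails at k=1.
  j=4: rhs holds but lhs fails at k=1.
No witness within the range → none.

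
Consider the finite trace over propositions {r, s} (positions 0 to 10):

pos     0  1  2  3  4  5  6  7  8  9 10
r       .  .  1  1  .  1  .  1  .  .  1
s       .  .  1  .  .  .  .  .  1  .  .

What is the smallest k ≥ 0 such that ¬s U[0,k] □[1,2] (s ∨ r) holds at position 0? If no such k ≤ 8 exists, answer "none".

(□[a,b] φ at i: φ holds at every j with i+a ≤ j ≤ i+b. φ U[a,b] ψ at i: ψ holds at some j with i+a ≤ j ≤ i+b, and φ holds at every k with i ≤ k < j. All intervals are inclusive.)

Need earliest j ≥ 0 with □[1,2] (s ∨ r), and ¬s at every k in [0,j-1].
  j=0: rhs fails.
  j=1: rhs holds; lhs holds on [0,0]. k = 1.

1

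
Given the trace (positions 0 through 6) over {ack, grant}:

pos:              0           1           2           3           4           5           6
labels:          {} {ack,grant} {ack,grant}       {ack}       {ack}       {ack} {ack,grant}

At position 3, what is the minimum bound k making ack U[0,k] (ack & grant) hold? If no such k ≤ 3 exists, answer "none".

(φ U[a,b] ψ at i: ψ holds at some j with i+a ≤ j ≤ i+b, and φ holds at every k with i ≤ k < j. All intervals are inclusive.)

Need earliest j ≥ 3 with (ack & grant), and ack at every k in [3,j-1].
  j=3: rhs fails.
  j=4: rhs fails.
  j=5: rhs fails.
  j=6: rhs holds; lhs holds on [3,5]. k = 3.

3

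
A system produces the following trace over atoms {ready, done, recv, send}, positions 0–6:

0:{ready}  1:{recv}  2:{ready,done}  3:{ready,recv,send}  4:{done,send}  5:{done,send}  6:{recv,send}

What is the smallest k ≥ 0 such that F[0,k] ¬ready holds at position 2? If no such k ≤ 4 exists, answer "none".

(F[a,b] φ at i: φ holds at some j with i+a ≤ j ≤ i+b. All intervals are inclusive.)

Scan j = 2,3,… for ¬ready:
  j=2: fails
  j=3: fails
  j=4: holds
First hit at j=4, so smallest k = 4-2 = 2.

2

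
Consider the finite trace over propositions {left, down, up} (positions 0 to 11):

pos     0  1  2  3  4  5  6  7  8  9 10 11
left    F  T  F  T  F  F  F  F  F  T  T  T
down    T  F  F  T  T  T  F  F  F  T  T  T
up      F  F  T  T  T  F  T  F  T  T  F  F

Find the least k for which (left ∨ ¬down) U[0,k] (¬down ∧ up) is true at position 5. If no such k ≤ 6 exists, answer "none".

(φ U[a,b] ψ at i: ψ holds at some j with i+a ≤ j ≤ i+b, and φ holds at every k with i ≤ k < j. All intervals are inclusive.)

none

Need earliest j ≥ 5 with (¬down ∧ up), and (left ∨ ¬down) at every k in [5,j-1].
  j=5: rhs fails.
  j=6: rhs holds but lhs fails at k=5.
  j=7: rhs fails.
  j=8: rhs holds but lhs fails at k=5.
  j=9: rhs fails.
  j=10: rhs fails.
  j=11: rhs fails.
No witness within the range → none.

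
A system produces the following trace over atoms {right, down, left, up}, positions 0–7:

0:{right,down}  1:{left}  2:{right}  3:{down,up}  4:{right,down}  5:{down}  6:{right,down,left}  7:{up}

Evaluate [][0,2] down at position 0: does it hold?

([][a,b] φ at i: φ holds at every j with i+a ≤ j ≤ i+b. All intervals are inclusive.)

Does not hold

Check down at every j in [0,2]:
  j=0: true
  j=1: false
  j=2: false
Fails at j=1 → formula fails.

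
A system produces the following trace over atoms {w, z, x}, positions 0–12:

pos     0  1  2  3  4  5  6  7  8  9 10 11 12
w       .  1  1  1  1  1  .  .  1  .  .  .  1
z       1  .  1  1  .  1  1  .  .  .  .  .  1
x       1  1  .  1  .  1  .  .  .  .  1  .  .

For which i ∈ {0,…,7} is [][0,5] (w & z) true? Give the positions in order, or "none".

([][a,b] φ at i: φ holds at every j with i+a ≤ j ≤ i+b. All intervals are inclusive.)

none

Evaluate at each i in [0,7]:
  i=0: ✗ (fails at j=0)
  i=1: ✗ (fails at j=1)
  i=2: ✗ (fails at j=4)
  i=3: ✗ (fails at j=4)
  i=4: ✗ (fails at j=4)
  i=5: ✗ (fails at j=6)
  i=6: ✗ (fails at j=6)
  i=7: ✗ (fails at j=7)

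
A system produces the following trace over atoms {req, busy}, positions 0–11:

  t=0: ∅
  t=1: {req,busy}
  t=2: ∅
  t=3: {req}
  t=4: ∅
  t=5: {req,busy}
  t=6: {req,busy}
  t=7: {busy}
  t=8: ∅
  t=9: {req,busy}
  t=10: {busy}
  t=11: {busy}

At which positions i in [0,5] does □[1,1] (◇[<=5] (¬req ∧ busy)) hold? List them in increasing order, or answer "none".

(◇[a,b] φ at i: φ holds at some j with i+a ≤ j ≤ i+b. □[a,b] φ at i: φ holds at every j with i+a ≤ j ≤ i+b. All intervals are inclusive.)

1, 2, 3, 4, 5

Evaluate at each i in [0,5]:
  i=0: ✗ (fails at j=1)
  i=1: ✓ (all of [2,2])
  i=2: ✓ (all of [3,3])
  i=3: ✓ (all of [4,4])
  i=4: ✓ (all of [5,5])
  i=5: ✓ (all of [6,6])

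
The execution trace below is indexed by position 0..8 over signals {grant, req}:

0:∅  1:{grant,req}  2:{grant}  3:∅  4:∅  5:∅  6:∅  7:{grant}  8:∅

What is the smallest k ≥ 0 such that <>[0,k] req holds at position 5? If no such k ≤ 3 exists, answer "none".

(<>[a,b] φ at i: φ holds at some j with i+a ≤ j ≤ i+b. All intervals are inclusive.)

none

Scan j = 5,6,… for req:
  j=5: fails
  j=6: fails
  j=7: fails
  j=8: fails
No j in [5,8] satisfies it → none.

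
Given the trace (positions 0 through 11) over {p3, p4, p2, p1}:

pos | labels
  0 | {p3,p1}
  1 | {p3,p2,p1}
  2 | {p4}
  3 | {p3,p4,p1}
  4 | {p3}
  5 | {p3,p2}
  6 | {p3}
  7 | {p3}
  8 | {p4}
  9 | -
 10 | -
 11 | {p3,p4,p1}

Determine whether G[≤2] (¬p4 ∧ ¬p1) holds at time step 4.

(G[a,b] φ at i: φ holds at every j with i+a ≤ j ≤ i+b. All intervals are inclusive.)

Yes

Check (¬p4 ∧ ¬p1) at every j in [4,6]:
  j=4: true
  j=5: true
  j=6: true
All positions satisfy it → formula holds.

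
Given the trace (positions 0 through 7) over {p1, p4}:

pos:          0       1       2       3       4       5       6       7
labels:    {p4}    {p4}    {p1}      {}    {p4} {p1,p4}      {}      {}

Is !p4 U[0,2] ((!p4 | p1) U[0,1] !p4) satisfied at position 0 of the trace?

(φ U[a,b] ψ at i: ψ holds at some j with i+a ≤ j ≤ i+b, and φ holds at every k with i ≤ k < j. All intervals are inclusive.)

False

Need some j in [0,2] with ((!p4 | p1) U[0,1] !p4), and !p4 at every k in [0,j-1].
  j=0: ((!p4 | p1) U[0,1] !p4) — fails.
  j=1: ((!p4 | p1) U[0,1] !p4) — fails.
  j=2: ((!p4 | p1) U[0,1] !p4) holds, but !p4 fails at k=0 → not this j.
No j in the window works → until fails.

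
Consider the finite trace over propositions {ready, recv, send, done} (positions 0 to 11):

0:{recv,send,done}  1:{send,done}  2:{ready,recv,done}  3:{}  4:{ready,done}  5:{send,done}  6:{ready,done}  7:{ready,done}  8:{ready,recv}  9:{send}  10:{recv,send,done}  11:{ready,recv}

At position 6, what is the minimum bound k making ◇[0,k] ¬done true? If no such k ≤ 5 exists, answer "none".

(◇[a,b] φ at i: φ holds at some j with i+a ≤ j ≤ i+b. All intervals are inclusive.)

2

Scan j = 6,7,… for ¬done:
  j=6: fails
  j=7: fails
  j=8: holds
First hit at j=8, so smallest k = 8-6 = 2.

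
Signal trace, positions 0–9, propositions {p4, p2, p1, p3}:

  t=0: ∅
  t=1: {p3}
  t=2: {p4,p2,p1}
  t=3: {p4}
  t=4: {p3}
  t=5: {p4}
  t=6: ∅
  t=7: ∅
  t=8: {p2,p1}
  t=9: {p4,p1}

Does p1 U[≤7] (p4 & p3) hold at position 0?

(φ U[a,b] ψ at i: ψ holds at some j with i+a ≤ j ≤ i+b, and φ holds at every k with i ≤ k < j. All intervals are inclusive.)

Does not hold

Need some j in [0,7] with (p4 & p3), and p1 at every k in [0,j-1].
  j=0: (p4 & p3) false.
  j=1: (p4 & p3) false.
  j=2: (p4 & p3) false.
  j=3: (p4 & p3) false.
  j=4: (p4 & p3) false.
  j=5: (p4 & p3) false.
  j=6: (p4 & p3) false.
  j=7: (p4 & p3) false.
No j in the window works → until fails.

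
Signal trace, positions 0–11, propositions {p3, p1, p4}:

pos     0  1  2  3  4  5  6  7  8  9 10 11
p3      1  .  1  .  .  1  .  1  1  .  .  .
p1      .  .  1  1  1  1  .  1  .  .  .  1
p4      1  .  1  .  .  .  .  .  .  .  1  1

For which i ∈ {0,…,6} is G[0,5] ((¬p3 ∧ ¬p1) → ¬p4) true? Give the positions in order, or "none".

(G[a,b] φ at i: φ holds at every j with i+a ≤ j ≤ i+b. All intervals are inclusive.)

Evaluate at each i in [0,6]:
  i=0: ✓ (all of [0,5])
  i=1: ✓ (all of [1,6])
  i=2: ✓ (all of [2,7])
  i=3: ✓ (all of [3,8])
  i=4: ✓ (all of [4,9])
  i=5: ✗ (fails at j=10)
  i=6: ✗ (fails at j=10)

0, 1, 2, 3, 4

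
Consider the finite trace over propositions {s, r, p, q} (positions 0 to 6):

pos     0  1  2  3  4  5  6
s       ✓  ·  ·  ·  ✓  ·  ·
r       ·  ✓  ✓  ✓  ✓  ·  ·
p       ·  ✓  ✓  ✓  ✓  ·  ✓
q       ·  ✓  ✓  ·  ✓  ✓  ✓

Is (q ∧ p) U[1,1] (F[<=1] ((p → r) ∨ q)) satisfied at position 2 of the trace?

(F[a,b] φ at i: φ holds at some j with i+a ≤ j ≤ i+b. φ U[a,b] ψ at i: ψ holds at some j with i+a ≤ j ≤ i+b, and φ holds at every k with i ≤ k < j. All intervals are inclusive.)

Need some j in [3,3] with F[<=1] ((p → r) ∨ q), and (q ∧ p) at every k in [2,j-1].
  j=3: F[<=1] ((p → r) ∨ q) holds; (q ∧ p) holds at every k in [2,2] → satisfied.

Holds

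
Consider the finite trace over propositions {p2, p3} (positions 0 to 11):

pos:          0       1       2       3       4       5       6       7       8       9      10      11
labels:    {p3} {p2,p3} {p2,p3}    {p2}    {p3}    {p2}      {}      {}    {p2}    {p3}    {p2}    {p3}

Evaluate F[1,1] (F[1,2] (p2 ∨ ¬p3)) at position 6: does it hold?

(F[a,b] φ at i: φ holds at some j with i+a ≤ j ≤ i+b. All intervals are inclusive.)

Check F[1,2] (p2 ∨ ¬p3) at each j in [7,7]:
  j=7: holds (witness at 8)
Found at j=7 → formula holds.

Holds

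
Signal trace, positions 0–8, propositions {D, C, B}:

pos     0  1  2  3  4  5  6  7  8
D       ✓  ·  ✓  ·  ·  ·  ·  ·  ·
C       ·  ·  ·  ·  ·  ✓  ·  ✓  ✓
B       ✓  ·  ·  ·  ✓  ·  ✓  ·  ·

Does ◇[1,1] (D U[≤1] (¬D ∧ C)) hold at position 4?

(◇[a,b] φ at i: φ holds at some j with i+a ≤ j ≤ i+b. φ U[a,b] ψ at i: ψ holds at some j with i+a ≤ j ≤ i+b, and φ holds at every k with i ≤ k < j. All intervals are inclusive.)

True

Check (D U[≤1] (¬D ∧ C)) at each j in [5,5]:
  j=5: holds
Found at j=5 → formula holds.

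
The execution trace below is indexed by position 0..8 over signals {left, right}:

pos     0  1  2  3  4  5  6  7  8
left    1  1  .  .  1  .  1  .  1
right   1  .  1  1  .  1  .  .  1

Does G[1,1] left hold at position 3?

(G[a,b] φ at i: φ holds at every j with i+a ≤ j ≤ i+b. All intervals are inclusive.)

Yes

Check left at every j in [4,4]:
  j=4: true
All positions satisfy it → formula holds.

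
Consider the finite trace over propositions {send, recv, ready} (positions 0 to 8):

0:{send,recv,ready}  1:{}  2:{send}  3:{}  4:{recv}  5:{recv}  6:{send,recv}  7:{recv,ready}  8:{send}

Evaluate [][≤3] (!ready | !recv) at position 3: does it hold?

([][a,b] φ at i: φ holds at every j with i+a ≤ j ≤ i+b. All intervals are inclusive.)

Yes

Check (!ready | !recv) at every j in [3,6]:
  j=3: true
  j=4: true
  j=5: true
  j=6: true
All positions satisfy it → formula holds.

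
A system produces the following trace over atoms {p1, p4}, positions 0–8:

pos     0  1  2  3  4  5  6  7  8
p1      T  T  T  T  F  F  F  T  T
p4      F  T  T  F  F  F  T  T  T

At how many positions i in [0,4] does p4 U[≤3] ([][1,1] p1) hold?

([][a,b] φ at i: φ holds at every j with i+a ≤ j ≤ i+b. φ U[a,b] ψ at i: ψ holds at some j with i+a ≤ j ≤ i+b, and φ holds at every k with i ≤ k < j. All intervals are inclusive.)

Evaluate at each i in [0,4]:
  i=0: ✓ (rhs at j=0)
  i=1: ✓ (rhs at j=1)
  i=2: ✓ (rhs at j=2)
  i=3: ✗ (lhs fails at k=3 before rhs at j=6)
  i=4: ✗ (lhs fails at k=4 before rhs at j=6)
Positions where it holds: {0, 1, 2} → 3.

3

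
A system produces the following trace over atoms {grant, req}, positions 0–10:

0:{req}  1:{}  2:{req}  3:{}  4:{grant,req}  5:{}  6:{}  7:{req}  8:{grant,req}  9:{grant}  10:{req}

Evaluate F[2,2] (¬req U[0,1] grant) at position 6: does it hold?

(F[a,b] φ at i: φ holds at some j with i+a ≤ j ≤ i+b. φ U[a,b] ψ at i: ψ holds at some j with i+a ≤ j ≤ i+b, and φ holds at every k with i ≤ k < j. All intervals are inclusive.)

Check (¬req U[0,1] grant) at each j in [8,8]:
  j=8: holds
Found at j=8 → formula holds.

True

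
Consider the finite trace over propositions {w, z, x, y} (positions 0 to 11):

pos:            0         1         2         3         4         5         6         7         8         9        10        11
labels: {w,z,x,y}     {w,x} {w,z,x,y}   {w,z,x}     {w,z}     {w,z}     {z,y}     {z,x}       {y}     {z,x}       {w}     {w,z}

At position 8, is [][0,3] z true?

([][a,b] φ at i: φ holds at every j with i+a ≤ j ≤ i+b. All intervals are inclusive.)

Check z at every j in [8,11]:
  j=8: false
  j=9: true
  j=10: false
  j=11: true
Fails at j=8 → formula fails.

Does not hold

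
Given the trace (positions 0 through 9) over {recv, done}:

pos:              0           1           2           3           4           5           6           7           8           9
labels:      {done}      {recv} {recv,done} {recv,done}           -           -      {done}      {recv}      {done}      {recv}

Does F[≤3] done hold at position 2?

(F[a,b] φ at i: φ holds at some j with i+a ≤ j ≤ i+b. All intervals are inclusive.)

True

Check done at each j in [2,5]:
  j=2: true
  j=3: true
  j=4: false
  j=5: false
Found at j=2 → formula holds.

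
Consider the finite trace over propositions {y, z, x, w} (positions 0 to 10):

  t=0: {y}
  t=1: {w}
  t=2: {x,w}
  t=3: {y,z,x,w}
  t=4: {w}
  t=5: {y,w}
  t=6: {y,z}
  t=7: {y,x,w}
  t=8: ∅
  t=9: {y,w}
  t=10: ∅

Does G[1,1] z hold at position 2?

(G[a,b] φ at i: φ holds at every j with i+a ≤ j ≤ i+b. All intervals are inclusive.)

Check z at every j in [3,3]:
  j=3: true
All positions satisfy it → formula holds.

Holds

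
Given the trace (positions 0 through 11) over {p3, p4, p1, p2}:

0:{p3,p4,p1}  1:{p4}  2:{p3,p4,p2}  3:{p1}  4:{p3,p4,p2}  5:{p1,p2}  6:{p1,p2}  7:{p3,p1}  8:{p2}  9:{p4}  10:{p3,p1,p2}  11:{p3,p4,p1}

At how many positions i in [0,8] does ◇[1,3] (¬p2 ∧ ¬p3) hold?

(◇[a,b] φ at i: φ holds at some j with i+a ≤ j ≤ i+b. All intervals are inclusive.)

Evaluate at each i in [0,8]:
  i=0: ✓ (witness j=1)
  i=1: ✓ (witness j=3)
  i=2: ✓ (witness j=3)
  i=3: ✗ (none in [4,6])
  i=4: ✗ (none in [5,7])
  i=5: ✗ (none in [6,8])
  i=6: ✓ (witness j=9)
  i=7: ✓ (witness j=9)
  i=8: ✓ (witness j=9)
Positions where it holds: {0, 1, 2, 6, 7, 8} → 6.

6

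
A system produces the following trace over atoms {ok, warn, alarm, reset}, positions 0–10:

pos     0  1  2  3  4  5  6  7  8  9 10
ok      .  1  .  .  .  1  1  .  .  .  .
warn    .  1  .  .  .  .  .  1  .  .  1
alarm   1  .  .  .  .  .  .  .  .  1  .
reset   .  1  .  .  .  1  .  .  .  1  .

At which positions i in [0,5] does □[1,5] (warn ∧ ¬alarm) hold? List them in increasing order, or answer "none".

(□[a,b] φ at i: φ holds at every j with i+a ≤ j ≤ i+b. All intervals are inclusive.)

Evaluate at each i in [0,5]:
  i=0: ✗ (fails at j=2)
  i=1: ✗ (fails at j=2)
  i=2: ✗ (fails at j=3)
  i=3: ✗ (fails at j=4)
  i=4: ✗ (fails at j=5)
  i=5: ✗ (fails at j=6)

none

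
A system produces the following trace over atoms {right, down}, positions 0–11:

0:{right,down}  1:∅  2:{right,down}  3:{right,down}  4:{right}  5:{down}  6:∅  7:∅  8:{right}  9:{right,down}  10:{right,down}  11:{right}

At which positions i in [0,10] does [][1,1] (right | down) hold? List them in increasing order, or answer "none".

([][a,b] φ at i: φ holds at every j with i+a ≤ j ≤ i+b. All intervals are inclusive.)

Evaluate at each i in [0,10]:
  i=0: ✗ (fails at j=1)
  i=1: ✓ (all of [2,2])
  i=2: ✓ (all of [3,3])
  i=3: ✓ (all of [4,4])
  i=4: ✓ (all of [5,5])
  i=5: ✗ (fails at j=6)
  i=6: ✗ (fails at j=7)
  i=7: ✓ (all of [8,8])
  i=8: ✓ (all of [9,9])
  i=9: ✓ (all of [10,10])
  i=10: ✓ (all of [11,11])

1, 2, 3, 4, 7, 8, 9, 10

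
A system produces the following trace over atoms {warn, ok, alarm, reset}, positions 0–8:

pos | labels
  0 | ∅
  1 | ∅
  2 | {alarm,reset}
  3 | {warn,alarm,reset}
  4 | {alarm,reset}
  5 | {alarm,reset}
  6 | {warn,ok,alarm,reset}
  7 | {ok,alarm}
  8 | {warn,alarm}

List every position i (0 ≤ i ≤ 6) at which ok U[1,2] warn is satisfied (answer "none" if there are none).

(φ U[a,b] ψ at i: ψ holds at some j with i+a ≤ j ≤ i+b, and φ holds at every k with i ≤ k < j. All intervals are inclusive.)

Evaluate at each i in [0,6]:
  i=0: ✗ (no rhs in [1,2])
  i=1: ✗ (lhs fails at k=1 before rhs at j=3)
  i=2: ✗ (lhs fails at k=2 before rhs at j=3)
  i=3: ✗ (no rhs in [4,5])
  i=4: ✗ (lhs fails at k=4 before rhs at j=6)
  i=5: ✗ (lhs fails at k=5 before rhs at j=6)
  i=6: ✓ (rhs at j=8; lhs holds on [6,7])

6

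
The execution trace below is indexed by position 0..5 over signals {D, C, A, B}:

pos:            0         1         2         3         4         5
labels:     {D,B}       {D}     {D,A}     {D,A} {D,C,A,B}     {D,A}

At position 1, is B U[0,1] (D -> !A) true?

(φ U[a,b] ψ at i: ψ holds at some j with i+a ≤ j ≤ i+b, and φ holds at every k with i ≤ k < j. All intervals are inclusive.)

Need some j in [1,2] with (D -> !A), and B at every k in [1,j-1].
  j=1: (D -> !A) holds; no prefix to check → satisfied.

Holds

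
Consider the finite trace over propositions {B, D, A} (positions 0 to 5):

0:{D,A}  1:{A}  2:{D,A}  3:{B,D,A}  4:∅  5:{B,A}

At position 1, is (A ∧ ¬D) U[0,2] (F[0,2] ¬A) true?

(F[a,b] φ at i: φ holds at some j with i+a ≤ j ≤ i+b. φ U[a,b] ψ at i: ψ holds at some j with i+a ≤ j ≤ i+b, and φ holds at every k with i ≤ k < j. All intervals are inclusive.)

True

Need some j in [1,3] with F[0,2] ¬A, and (A ∧ ¬D) at every k in [1,j-1].
  j=1: F[0,2] ¬A — fails (none in [1,3]).
  j=2: F[0,2] ¬A holds; (A ∧ ¬D) holds at every k in [1,1] → satisfied.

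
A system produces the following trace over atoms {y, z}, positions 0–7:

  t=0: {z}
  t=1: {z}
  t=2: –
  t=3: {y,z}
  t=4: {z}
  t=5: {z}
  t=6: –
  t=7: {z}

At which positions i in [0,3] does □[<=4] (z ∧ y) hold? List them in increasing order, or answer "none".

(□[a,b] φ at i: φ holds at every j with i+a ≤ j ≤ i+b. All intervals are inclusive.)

Evaluate at each i in [0,3]:
  i=0: ✗ (fails at j=0)
  i=1: ✗ (fails at j=1)
  i=2: ✗ (fails at j=2)
  i=3: ✗ (fails at j=4)

none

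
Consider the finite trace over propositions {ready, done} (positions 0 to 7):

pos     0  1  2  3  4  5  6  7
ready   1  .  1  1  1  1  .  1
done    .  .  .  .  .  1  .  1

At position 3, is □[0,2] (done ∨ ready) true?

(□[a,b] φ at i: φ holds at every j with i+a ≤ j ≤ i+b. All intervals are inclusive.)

Check (done ∨ ready) at every j in [3,5]:
  j=3: true
  j=4: true
  j=5: true
All positions satisfy it → formula holds.

Yes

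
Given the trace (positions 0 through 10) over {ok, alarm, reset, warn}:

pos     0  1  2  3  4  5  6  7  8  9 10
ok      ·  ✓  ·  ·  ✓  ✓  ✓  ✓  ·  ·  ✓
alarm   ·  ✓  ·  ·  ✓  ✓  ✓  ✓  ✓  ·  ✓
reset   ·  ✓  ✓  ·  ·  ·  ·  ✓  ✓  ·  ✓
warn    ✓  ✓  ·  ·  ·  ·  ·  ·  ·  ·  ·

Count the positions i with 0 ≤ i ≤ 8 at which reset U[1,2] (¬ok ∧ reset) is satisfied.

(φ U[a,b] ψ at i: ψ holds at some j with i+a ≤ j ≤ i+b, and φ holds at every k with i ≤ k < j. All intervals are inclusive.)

Evaluate at each i in [0,8]:
  i=0: ✗ (lhs fails at k=0 before rhs at j=2)
  i=1: ✓ (rhs at j=2; lhs holds on [1,1])
  i=2: ✗ (no rhs in [3,4])
  i=3: ✗ (no rhs in [4,5])
  i=4: ✗ (no rhs in [5,6])
  i=5: ✗ (no rhs in [6,7])
  i=6: ✗ (lhs fails at k=6 before rhs at j=8)
  i=7: ✓ (rhs at j=8; lhs holds on [7,7])
  i=8: ✗ (no rhs in [9,10])
Positions where it holds: {1, 7} → 2.

2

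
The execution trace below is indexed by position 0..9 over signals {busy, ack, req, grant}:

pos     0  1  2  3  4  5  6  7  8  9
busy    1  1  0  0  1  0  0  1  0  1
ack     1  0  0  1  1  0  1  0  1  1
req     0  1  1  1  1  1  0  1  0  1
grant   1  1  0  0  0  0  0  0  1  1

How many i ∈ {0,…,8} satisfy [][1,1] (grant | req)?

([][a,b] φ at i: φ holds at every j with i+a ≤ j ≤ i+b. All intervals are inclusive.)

Evaluate at each i in [0,8]:
  i=0: ✓ (all of [1,1])
  i=1: ✓ (all of [2,2])
  i=2: ✓ (all of [3,3])
  i=3: ✓ (all of [4,4])
  i=4: ✓ (all of [5,5])
  i=5: ✗ (fails at j=6)
  i=6: ✓ (all of [7,7])
  i=7: ✓ (all of [8,8])
  i=8: ✓ (all of [9,9])
Positions where it holds: {0, 1, 2, 3, 4, 6, 7, 8} → 8.

8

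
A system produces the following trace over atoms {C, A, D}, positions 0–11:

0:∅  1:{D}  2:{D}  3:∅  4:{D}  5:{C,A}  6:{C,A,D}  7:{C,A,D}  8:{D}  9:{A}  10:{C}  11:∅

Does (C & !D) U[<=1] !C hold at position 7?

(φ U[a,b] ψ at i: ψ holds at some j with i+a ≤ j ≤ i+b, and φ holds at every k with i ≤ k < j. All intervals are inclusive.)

Need some j in [7,8] with !C, and (C & !D) at every k in [7,j-1].
  j=7: !C false.
  j=8: !C holds, but (C & !D) fails at k=7 → not this j.
No j in the window works → until fails.

Does not hold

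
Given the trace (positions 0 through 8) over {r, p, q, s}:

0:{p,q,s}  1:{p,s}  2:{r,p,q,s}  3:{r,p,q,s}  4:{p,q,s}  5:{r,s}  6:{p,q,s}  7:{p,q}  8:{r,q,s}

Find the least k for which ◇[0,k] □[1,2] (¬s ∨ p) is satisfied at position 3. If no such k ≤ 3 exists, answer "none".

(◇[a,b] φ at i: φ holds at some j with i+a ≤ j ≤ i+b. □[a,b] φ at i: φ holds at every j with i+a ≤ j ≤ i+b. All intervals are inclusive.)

Scan j = 3,4,… for □[1,2] (¬s ∨ p):
  j=3: fails
  j=4: fails
  j=5: holds
First hit at j=5, so smallest k = 5-3 = 2.

2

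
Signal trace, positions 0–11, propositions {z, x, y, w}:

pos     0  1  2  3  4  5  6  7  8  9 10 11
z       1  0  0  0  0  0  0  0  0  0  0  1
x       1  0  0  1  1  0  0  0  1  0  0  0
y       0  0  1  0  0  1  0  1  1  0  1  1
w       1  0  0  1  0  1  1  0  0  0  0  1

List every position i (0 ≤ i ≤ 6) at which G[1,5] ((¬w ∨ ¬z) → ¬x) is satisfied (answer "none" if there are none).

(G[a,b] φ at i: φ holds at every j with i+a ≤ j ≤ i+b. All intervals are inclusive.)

none

Evaluate at each i in [0,6]:
  i=0: ✗ (fails at j=3)
  i=1: ✗ (fails at j=3)
  i=2: ✗ (fails at j=3)
  i=3: ✗ (fails at j=4)
  i=4: ✗ (fails at j=8)
  i=5: ✗ (fails at j=8)
  i=6: ✗ (fails at j=8)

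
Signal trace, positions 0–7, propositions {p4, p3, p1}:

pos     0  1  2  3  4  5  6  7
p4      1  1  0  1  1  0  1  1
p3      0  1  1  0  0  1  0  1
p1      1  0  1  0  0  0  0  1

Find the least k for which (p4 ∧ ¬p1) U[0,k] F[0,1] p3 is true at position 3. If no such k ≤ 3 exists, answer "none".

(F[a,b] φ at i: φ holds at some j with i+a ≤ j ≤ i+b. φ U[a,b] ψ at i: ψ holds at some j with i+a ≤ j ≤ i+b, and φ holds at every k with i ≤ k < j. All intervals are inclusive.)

Need earliest j ≥ 3 with F[0,1] p3, and (p4 ∧ ¬p1) at every k in [3,j-1].
  j=3: rhs fails.
  j=4: rhs holds; lhs holds on [3,3]. k = 1.

1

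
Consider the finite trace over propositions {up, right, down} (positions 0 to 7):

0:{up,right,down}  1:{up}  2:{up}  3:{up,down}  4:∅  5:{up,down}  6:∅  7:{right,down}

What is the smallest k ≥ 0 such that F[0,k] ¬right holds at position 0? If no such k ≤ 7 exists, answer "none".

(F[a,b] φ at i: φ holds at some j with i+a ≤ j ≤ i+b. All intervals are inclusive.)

1

Scan j = 0,1,… for ¬right:
  j=0: fails
  j=1: holds
First hit at j=1, so smallest k = 1-0 = 1.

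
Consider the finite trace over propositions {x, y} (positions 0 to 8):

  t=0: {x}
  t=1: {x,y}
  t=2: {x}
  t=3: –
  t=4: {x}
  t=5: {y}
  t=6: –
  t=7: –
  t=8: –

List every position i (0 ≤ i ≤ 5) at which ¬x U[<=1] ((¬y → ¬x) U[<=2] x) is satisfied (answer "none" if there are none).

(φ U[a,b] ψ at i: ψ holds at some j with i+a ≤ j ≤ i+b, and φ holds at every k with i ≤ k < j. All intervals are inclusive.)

0, 1, 2, 3, 4

Evaluate at each i in [0,5]:
  i=0: ✓ (rhs at j=0)
  i=1: ✓ (rhs at j=1)
  i=2: ✓ (rhs at j=2)
  i=3: ✓ (rhs at j=3)
  i=4: ✓ (rhs at j=4)
  i=5: ✗ (no rhs in [5,6])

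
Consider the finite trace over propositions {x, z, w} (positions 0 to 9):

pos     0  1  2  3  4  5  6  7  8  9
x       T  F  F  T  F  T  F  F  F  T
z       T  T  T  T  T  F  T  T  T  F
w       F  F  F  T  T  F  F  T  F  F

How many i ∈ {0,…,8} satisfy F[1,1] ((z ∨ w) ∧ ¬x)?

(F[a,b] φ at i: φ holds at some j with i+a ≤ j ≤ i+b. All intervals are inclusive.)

Evaluate at each i in [0,8]:
  i=0: ✓ (witness j=1)
  i=1: ✓ (witness j=2)
  i=2: ✗ (none in [3,3])
  i=3: ✓ (witness j=4)
  i=4: ✗ (none in [5,5])
  i=5: ✓ (witness j=6)
  i=6: ✓ (witness j=7)
  i=7: ✓ (witness j=8)
  i=8: ✗ (none in [9,9])
Positions where it holds: {0, 1, 3, 5, 6, 7} → 6.

6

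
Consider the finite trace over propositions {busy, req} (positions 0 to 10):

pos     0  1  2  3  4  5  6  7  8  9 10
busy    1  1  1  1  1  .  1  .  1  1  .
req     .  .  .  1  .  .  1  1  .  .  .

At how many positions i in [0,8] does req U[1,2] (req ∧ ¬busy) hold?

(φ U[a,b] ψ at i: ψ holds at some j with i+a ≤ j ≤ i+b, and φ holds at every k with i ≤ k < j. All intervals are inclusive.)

Evaluate at each i in [0,8]:
  i=0: ✗ (no rhs in [1,2])
  i=1: ✗ (no rhs in [2,3])
  i=2: ✗ (no rhs in [3,4])
  i=3: ✗ (no rhs in [4,5])
  i=4: ✗ (no rhs in [5,6])
  i=5: ✗ (lhs fails at k=5 before rhs at j=7)
  i=6: ✓ (rhs at j=7; lhs holds on [6,6])
  i=7: ✗ (no rhs in [8,9])
  i=8: ✗ (no rhs in [9,10])
Positions where it holds: {6} → 1.

1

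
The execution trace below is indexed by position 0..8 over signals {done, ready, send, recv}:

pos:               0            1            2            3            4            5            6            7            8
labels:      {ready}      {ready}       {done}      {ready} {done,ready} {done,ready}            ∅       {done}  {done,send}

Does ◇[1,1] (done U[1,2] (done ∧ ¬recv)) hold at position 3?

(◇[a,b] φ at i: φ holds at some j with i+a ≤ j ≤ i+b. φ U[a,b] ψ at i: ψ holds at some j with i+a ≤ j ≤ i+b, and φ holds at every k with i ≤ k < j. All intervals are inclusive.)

Check (done U[1,2] (done ∧ ¬recv)) at each j in [4,4]:
  j=4: holds
Found at j=4 → formula holds.

Holds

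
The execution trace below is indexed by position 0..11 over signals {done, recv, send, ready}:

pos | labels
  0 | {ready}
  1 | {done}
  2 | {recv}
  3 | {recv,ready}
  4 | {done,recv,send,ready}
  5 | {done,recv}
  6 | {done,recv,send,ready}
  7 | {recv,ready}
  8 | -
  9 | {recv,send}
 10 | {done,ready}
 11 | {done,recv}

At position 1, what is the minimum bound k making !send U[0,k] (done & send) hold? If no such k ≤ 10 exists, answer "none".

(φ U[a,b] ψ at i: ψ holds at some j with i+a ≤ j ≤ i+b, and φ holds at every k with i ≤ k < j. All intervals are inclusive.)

3

Need earliest j ≥ 1 with (done & send), and !send at every k in [1,j-1].
  j=1: rhs fails.
  j=2: rhs fails.
  j=3: rhs fails.
  j=4: rhs holds; lhs holds on [1,3]. k = 3.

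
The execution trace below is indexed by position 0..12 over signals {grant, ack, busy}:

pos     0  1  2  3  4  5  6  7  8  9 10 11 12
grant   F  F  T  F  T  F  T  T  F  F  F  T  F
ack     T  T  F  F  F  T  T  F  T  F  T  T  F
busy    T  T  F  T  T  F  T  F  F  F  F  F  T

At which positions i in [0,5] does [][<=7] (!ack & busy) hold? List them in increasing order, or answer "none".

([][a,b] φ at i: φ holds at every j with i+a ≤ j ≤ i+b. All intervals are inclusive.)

Evaluate at each i in [0,5]:
  i=0: ✗ (fails at j=0)
  i=1: ✗ (fails at j=1)
  i=2: ✗ (fails at j=2)
  i=3: ✗ (fails at j=5)
  i=4: ✗ (fails at j=5)
  i=5: ✗ (fails at j=5)

none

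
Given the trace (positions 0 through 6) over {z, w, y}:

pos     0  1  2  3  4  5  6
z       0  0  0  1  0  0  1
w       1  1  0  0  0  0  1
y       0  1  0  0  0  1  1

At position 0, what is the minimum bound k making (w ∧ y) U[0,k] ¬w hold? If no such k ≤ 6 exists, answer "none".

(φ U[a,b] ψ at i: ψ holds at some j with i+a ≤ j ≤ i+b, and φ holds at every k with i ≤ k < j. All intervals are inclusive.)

Need earliest j ≥ 0 with ¬w, and (w ∧ y) at every k in [0,j-1].
  j=0: rhs fails.
  j=1: rhs fails.
  j=2: rhs holds but lhs fails at k=0.
  j=3: rhs holds but lhs fails at k=0.
  j=4: rhs holds but lhs fails at k=0.
  j=5: rhs holds but lhs fails at k=0.
  j=6: rhs fails.
No witness within the range → none.

none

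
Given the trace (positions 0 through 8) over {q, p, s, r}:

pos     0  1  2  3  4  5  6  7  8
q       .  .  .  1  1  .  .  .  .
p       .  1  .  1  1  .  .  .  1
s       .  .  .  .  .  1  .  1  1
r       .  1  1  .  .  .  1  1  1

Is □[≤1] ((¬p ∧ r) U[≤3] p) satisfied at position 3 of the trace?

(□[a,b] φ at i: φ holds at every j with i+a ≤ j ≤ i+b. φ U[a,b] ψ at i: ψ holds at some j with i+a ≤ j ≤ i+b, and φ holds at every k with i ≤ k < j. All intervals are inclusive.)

Check ((¬p ∧ r) U[≤3] p) at every j in [3,4]:
  j=3: holds
  j=4: holds
All positions satisfy it → formula holds.

Yes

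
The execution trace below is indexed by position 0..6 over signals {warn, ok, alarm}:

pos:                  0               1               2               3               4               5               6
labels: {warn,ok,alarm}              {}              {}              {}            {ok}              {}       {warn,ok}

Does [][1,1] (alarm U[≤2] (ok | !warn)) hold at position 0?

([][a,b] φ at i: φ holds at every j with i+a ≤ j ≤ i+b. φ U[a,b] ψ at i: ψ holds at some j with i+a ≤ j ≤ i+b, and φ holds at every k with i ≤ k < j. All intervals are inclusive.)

Check (alarm U[≤2] (ok | !warn)) at every j in [1,1]:
  j=1: holds
All positions satisfy it → formula holds.

True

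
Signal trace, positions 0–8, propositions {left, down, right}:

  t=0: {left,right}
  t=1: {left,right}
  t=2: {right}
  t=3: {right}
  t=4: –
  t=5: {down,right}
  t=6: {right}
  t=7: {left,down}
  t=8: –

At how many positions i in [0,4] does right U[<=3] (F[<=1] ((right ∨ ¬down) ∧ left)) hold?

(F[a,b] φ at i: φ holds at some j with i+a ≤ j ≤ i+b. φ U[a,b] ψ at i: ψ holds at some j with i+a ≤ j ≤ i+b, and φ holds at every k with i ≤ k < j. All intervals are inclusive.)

Evaluate at each i in [0,4]:
  i=0: ✓ (rhs at j=0)
  i=1: ✓ (rhs at j=1)
  i=2: ✗ (no rhs in [2,5])
  i=3: ✗ (no rhs in [3,6])
  i=4: ✗ (no rhs in [4,7])
Positions where it holds: {0, 1} → 2.

2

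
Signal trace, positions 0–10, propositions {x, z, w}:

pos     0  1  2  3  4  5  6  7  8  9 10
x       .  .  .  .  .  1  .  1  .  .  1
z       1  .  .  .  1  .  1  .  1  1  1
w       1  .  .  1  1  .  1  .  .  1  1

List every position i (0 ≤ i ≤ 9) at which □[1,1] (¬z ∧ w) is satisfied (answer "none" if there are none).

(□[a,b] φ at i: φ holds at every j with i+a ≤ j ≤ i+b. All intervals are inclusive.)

2

Evaluate at each i in [0,9]:
  i=0: ✗ (fails at j=1)
  i=1: ✗ (fails at j=2)
  i=2: ✓ (all of [3,3])
  i=3: ✗ (fails at j=4)
  i=4: ✗ (fails at j=5)
  i=5: ✗ (fails at j=6)
  i=6: ✗ (fails at j=7)
  i=7: ✗ (fails at j=8)
  i=8: ✗ (fails at j=9)
  i=9: ✗ (fails at j=10)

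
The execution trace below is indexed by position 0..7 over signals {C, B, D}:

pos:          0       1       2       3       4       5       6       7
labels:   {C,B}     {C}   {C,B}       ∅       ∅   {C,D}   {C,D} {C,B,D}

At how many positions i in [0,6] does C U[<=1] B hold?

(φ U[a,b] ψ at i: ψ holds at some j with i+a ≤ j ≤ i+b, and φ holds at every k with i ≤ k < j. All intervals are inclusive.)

4

Evaluate at each i in [0,6]:
  i=0: ✓ (rhs at j=0)
  i=1: ✓ (rhs at j=2; lhs holds on [1,1])
  i=2: ✓ (rhs at j=2)
  i=3: ✗ (no rhs in [3,4])
  i=4: ✗ (no rhs in [4,5])
  i=5: ✗ (no rhs in [5,6])
  i=6: ✓ (rhs at j=7; lhs holds on [6,6])
Positions where it holds: {0, 1, 2, 6} → 4.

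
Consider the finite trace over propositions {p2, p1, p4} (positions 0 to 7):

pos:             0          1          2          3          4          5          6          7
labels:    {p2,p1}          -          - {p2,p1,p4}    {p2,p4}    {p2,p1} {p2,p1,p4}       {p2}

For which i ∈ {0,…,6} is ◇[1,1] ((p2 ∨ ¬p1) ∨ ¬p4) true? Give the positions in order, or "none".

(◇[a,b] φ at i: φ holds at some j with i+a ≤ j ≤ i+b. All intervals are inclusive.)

Evaluate at each i in [0,6]:
  i=0: ✓ (witness j=1)
  i=1: ✓ (witness j=2)
  i=2: ✓ (witness j=3)
  i=3: ✓ (witness j=4)
  i=4: ✓ (witness j=5)
  i=5: ✓ (witness j=6)
  i=6: ✓ (witness j=7)

0, 1, 2, 3, 4, 5, 6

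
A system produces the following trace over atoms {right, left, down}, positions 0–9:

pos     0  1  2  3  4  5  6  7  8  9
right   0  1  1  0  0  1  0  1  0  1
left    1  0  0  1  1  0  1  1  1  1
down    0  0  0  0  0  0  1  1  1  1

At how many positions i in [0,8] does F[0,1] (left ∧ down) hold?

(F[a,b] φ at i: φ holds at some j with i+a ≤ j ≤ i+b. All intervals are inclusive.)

4

Evaluate at each i in [0,8]:
  i=0: ✗ (none in [0,1])
  i=1: ✗ (none in [1,2])
  i=2: ✗ (none in [2,3])
  i=3: ✗ (none in [3,4])
  i=4: ✗ (none in [4,5])
  i=5: ✓ (witness j=6)
  i=6: ✓ (witness j=6)
  i=7: ✓ (witness j=7)
  i=8: ✓ (witness j=8)
Positions where it holds: {5, 6, 7, 8} → 4.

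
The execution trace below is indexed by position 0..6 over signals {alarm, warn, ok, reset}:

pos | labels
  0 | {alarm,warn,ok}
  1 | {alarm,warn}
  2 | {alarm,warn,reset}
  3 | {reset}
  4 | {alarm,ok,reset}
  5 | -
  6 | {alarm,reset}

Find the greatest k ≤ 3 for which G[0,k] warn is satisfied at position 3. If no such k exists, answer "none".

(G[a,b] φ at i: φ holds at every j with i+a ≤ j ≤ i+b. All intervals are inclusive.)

warn must hold from j=3 onward; find where it first fails.
  j=3: fails → no k works.

none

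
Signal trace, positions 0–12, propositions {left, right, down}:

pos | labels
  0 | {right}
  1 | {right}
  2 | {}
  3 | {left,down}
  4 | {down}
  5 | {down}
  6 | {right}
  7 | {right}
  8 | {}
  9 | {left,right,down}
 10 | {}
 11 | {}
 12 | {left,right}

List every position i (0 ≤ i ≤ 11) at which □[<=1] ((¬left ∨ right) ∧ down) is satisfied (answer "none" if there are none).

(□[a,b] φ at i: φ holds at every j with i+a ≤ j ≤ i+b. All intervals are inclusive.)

4

Evaluate at each i in [0,11]:
  i=0: ✗ (fails at j=0)
  i=1: ✗ (fails at j=1)
  i=2: ✗ (fails at j=2)
  i=3: ✗ (fails at j=3)
  i=4: ✓ (all of [4,5])
  i=5: ✗ (fails at j=6)
  i=6: ✗ (fails at j=6)
  i=7: ✗ (fails at j=7)
  i=8: ✗ (fails at j=8)
  i=9: ✗ (fails at j=10)
  i=10: ✗ (fails at j=10)
  i=11: ✗ (fails at j=11)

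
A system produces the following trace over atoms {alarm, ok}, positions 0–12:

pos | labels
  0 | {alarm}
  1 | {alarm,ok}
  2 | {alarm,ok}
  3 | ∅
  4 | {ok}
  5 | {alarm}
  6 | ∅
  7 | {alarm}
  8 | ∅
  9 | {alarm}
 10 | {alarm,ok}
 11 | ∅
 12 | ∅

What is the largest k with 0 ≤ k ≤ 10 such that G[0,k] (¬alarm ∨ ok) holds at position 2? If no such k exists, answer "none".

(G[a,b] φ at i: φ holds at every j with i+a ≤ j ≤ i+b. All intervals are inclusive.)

(¬alarm ∨ ok) must hold from j=2 onward; find where it first fails.
  j=2: holds
  j=3: holds
  j=4: holds
  j=5: fails
Holds on [2,4], so largest k = 2.

2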